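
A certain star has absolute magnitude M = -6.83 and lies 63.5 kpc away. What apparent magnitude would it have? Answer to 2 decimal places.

d = 63.5 kpc = 63500 pc
m = M + 5 log₁₀ d − 5 = -6.83 + 5·4.8028 − 5 = 12.184

m ≈ 12.18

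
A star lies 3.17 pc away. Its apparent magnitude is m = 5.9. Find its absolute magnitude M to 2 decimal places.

5 log₁₀(d/10 pc) = 5 log₁₀(3.170) − 5 = -2.495
M = m − 5 log₁₀(d/10) = 5.9 + 2.495 = 8.395

M ≈ 8.39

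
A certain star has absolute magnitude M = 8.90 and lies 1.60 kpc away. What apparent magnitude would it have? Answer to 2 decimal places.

d = 1.60 kpc = 1600 pc
m = M + 5 log₁₀ d − 5 = 8.90 + 5·3.2041 − 5 = 19.921

m ≈ 19.92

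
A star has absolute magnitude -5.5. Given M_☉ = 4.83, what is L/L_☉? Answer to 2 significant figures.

M − M_☉ = -5.5 − 4.83 = -10.330
L/L_☉ = 10^(−0.4 (M − M_☉)) = 10^4.132 = 13550

L/L_☉ ≈ 14000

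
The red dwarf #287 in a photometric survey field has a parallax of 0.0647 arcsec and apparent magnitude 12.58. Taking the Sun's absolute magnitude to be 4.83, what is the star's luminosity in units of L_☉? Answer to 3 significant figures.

d = 1/p = 1/0.0647″ = 15.46 pc
M = m − 5 log₁₀ d + 5 = 12.58 − 5·1.1891 + 5 = 11.635
M − M_☉ = 11.635 − 4.83 = 6.805
L/L_☉ = 10^(−0.4 × 6.805) = 1.898×10^-3

L/L_☉ ≈ 1.90×10^-3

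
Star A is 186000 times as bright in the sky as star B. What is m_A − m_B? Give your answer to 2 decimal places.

Pogson: Δm = −2.5 log₁₀(ratio) = −2.5 log₁₀(186000) = −2.5 × 5.2695 = -13.174
Star A is brighter, so it has the smaller magnitude: the difference is negative.

m_A − m_B ≈ -13.17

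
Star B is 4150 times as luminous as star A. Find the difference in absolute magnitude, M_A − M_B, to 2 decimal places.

M_A − M_B ≈ 9.05

Pogson: ΔM = −2.5 log₁₀(ratio) = −2.5 log₁₀(4150) = −2.5 × 3.6180 = -9.045
Star B is brighter so has the smaller magnitude: M_A − M_B is positive.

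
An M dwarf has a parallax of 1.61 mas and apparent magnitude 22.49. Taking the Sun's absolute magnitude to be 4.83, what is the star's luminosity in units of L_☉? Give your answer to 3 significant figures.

L/L_☉ ≈ 3.33×10^-4

d = 1/p = 1000/1.61 mas = 621.1 pc
M = m − 5 log₁₀ d + 5 = 22.49 − 5·2.7932 + 5 = 13.524
M − M_☉ = 13.524 − 4.83 = 8.694
L/L_☉ = 10^(−0.4 × 8.694) = 3.329×10^-4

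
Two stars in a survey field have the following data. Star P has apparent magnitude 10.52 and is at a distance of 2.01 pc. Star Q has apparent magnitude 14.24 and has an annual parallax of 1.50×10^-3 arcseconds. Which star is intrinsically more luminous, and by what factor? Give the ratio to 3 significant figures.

Star Q is more luminous, by a factor of 3580.

Star P: M = m − 5 log₁₀ d + 5 = 10.52 − 5·0.3032 + 5 = 14.004
Star Q: d = 1/p = 1/1.50×10^-3″ = 666.7 pc
Star Q: M = m − 5 log₁₀ d + 5 = 14.24 − 5·2.8239 + 5 = 5.120
ΔM = M_P − M_Q = 14.004 − (5.120) = 8.884; smaller M is more luminous → Star Q.
L ratio = 10^(0.4 |ΔM|) = 10^3.553 = 3576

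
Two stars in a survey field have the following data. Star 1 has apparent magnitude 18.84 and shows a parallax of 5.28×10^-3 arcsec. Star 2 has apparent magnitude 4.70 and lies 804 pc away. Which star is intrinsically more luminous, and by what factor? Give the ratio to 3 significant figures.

Star 2 is more luminous, by a factor of 8.16×10^6.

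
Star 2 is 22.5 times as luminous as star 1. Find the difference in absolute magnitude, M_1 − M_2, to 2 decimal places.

M_1 − M_2 ≈ 3.38

Pogson: ΔM = −2.5 log₁₀(ratio) = −2.5 log₁₀(22.5) = −2.5 × 1.3522 = -3.380
Star 2 is brighter so has the smaller magnitude: M_1 − M_2 is positive.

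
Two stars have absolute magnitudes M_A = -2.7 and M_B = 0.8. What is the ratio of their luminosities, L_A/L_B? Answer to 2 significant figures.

ΔM = M_A − M_B = -3.5
L_A/L_B = 10^(−0.4 ΔM) = 10^1.400 = 25.12

L_A/L_B ≈ 25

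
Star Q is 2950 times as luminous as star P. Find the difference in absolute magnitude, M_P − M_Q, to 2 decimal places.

Pogson: ΔM = −2.5 log₁₀(ratio) = −2.5 log₁₀(2950) = −2.5 × 3.4698 = -8.675
Star Q is brighter so has the smaller magnitude: M_P − M_Q is positive.

M_P − M_Q ≈ 8.67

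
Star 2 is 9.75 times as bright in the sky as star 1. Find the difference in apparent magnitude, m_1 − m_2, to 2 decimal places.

Pogson: Δm = −2.5 log₁₀(ratio) = −2.5 log₁₀(9.75) = −2.5 × 0.9890 = -2.473
Star 2 is brighter so has the smaller magnitude: m_1 − m_2 is positive.

m_1 − m_2 ≈ 2.47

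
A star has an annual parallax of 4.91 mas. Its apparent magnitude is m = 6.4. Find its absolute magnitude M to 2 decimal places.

M ≈ -0.14

p = 4.91 mas = 4.91×10^-3″ → d = 1/p = 203.7 pc
5 log₁₀(d/10 pc) = 5 log₁₀(203.7) − 5 = 6.545
M = m − 5 log₁₀(d/10) = 6.4 − 6.545 = -0.145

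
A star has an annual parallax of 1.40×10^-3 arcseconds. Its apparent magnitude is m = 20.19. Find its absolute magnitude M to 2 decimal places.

M ≈ 10.92

d = 1/p = 1/1.40×10^-3″ = 714.3 pc
5 log₁₀(d/10 pc) = 5 log₁₀(714.3) − 5 = 9.269
M = m − 5 log₁₀(d/10) = 20.19 − 9.269 = 10.921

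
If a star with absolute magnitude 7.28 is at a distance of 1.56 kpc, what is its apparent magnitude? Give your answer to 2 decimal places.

d = 1.56 kpc = 1560 pc
m = M + 5 log₁₀ d − 5 = 7.28 + 5·3.1931 − 5 = 18.246

m ≈ 18.25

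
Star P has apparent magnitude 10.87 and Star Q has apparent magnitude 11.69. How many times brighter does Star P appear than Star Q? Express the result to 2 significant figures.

2.1

Magnitude difference = -0.82
Flux ratio = 10^(−0.4 Δm) = 10^(−0.4 × -0.82) = 10^0.328 = 2.128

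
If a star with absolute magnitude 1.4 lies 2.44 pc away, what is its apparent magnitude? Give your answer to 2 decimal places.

m ≈ -1.66

m = M + 5 log₁₀ d − 5 = 1.4 + 5·0.3874 − 5 = -1.663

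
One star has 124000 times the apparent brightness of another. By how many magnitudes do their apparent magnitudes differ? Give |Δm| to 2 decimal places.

|Δm| ≈ 12.73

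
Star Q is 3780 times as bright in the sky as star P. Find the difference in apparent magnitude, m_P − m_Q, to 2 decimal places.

Pogson: Δm = −2.5 log₁₀(ratio) = −2.5 log₁₀(3780) = −2.5 × 3.5775 = -8.944
Star Q is brighter so has the smaller magnitude: m_P − m_Q is positive.

m_P − m_Q ≈ 8.94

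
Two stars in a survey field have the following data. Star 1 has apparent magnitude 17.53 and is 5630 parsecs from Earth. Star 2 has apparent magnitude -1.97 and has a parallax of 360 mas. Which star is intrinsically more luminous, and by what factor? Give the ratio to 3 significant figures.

Star 1: M = m − 5 log₁₀ d + 5 = 17.53 − 5·3.7505 + 5 = 3.777
Star 2: p = 360 mas = 0.360″ → d = 1/p = 2.778 pc
Star 2: M = m − 5 log₁₀ d + 5 = -1.97 − 5·0.4437 + 5 = 0.812
ΔM = M_1 − M_2 = 3.777 − (0.812) = 2.966; smaller M is more luminous → Star 2.
L ratio = 10^(0.4 |ΔM|) = 10^1.186 = 15.36

Star 2 is more luminous, by a factor of 15.4.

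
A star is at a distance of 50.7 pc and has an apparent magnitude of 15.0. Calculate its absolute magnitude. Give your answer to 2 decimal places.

5 log₁₀(d/10 pc) = 5 log₁₀(50.70) − 5 = 3.525
M = m − 5 log₁₀(d/10) = 15.0 − 3.525 = 11.475

M ≈ 11.47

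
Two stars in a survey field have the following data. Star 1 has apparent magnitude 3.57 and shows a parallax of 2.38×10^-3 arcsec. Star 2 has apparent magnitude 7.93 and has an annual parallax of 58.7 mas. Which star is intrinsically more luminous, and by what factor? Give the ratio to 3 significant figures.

Star 1: d = 1/p = 1/2.38×10^-3″ = 420.2 pc
Star 1: M = m − 5 log₁₀ d + 5 = 3.57 − 5·2.6234 + 5 = -4.547
Star 2: p = 58.7 mas = 0.0587″ → d = 1/p = 17.04 pc
Star 2: M = m − 5 log₁₀ d + 5 = 7.93 − 5·1.2314 + 5 = 6.773
ΔM = M_1 − M_2 = -4.547 − (6.773) = -11.320; smaller M is more luminous → Star 1.
L ratio = 10^(0.4 |ΔM|) = 10^4.528 = 33740

Star 1 is more luminous, by a factor of 33700.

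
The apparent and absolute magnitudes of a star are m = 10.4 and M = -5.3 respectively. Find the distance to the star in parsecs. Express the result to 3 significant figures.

μ = m − M = 15.700
m − M = 5 log₁₀ d − 5
log₁₀ d = (m − M)/5 + 1 = 4.1400
d = 10^4.1400 = 13800 pc

d ≈ 13800 pc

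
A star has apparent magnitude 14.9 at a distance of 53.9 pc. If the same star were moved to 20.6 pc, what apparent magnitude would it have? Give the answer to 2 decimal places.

m ≈ 12.81

Flux ∝ 1/d², so Δm = 5 log₁₀(d₂/d₁) = 5 log₁₀(20.6/53.9) = -2.089
m₂ = m₁ + Δm = 14.9 + (-2.089) = 12.811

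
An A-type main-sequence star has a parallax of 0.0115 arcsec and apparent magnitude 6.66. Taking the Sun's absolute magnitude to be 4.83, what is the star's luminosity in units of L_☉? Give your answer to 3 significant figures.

L/L_☉ ≈ 14.0

d = 1/p = 1/0.0115″ = 86.96 pc
M = m − 5 log₁₀ d + 5 = 6.66 − 5·1.9393 + 5 = 1.963
M − M_☉ = 1.963 − 4.83 = -2.867
L/L_☉ = 10^(−0.4 × -2.867) = 14.02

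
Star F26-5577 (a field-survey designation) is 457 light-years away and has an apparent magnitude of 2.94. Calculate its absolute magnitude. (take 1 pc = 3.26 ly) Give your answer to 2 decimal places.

M ≈ -2.79

d = 457 ly / 3.26 = 140.2 pc
5 log₁₀(d/10 pc) = 5 log₁₀(140.2) − 5 = 5.733
M = m − 5 log₁₀(d/10) = 2.94 − 5.733 = -2.793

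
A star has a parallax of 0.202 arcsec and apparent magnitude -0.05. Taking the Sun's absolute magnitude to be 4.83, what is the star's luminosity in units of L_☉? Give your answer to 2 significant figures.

L/L_☉ ≈ 22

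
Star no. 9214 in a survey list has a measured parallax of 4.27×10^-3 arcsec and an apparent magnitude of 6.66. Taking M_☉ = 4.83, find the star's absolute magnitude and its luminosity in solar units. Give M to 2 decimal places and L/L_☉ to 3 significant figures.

M ≈ -0.19; L/L_☉ ≈ 102

d = 1/p = 1/4.27×10^-3″ = 234.2 pc
M = m − 5 log₁₀ d + 5 = 6.66 − 5·2.3696 + 5 = -0.188
M − M_☉ = -0.188 − 4.83 = -5.018
L/L_☉ = 10^(−0.4 × -5.018) = 101.7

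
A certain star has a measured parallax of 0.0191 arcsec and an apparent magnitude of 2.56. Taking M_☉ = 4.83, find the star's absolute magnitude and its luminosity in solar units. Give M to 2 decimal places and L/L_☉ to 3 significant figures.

M ≈ -1.03; L/L_☉ ≈ 222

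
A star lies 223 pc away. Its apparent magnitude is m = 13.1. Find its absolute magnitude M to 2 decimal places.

5 log₁₀(d/10 pc) = 5 log₁₀(223.0) − 5 = 6.742
M = m − 5 log₁₀(d/10) = 13.1 − 6.742 = 6.358

M ≈ 6.36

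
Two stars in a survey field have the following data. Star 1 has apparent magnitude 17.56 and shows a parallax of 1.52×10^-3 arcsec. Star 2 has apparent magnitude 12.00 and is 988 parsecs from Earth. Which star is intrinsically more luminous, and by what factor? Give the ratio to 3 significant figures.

Star 1: d = 1/p = 1/1.52×10^-3″ = 657.9 pc
Star 1: M = m − 5 log₁₀ d + 5 = 17.56 − 5·2.8182 + 5 = 8.469
Star 2: M = m − 5 log₁₀ d + 5 = 12.00 − 5·2.9948 + 5 = 2.026
ΔM = M_1 − M_2 = 8.469 − (2.026) = 6.443; smaller M is more luminous → Star 2.
L ratio = 10^(0.4 |ΔM|) = 10^2.577 = 377.7

Star 2 is more luminous, by a factor of 378.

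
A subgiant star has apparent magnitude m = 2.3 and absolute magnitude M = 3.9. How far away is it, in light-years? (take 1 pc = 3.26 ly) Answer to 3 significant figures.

μ = m − M = -1.600
m − M = 5 log₁₀ d − 5
log₁₀ d = (m − M)/5 + 1 = 0.6800
d = 10^0.6800 = 4.786 pc
= 15.60 ly

d ≈ 15.6 ly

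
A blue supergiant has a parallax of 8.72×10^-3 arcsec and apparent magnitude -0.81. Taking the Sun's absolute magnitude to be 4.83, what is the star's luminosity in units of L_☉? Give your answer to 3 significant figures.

d = 1/p = 1/8.72×10^-3″ = 114.7 pc
M = m − 5 log₁₀ d + 5 = -0.81 − 5·2.0595 + 5 = -6.107
M − M_☉ = -6.107 − 4.83 = -10.937
L/L_☉ = 10^(−0.4 × -10.937) = 23710

L/L_☉ ≈ 23700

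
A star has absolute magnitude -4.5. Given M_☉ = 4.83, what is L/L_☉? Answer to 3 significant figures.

L/L_☉ ≈ 5400

M − M_☉ = -4.5 − 4.83 = -9.330
L/L_☉ = 10^(−0.4 (M − M_☉)) = 10^3.732 = 5395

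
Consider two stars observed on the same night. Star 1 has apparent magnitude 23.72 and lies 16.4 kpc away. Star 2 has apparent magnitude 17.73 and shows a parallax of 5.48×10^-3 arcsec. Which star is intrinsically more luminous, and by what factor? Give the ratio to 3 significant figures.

Star 1 is more luminous, by a factor of 32.5.

Star 1: d = 16.4 kpc = 16400 pc
Star 1: M = m − 5 log₁₀ d + 5 = 23.72 − 5·4.2148 + 5 = 7.646
Star 2: d = 1/p = 1/5.48×10^-3″ = 182.5 pc
Star 2: M = m − 5 log₁₀ d + 5 = 17.73 − 5·2.2612 + 5 = 11.424
ΔM = M_1 − M_2 = 7.646 − (11.424) = -3.778; smaller M is more luminous → Star 1.
L ratio = 10^(0.4 |ΔM|) = 10^1.511 = 32.45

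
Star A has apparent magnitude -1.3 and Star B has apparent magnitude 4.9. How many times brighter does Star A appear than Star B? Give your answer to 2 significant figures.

300

Magnitude difference = -6.2
Flux ratio = 10^(−0.4 Δm) = 10^(−0.4 × -6.2) = 10^2.480 = 302.0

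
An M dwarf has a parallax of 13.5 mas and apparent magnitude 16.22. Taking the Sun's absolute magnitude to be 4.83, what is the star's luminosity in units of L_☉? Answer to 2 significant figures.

L/L_☉ ≈ 1.5×10^-3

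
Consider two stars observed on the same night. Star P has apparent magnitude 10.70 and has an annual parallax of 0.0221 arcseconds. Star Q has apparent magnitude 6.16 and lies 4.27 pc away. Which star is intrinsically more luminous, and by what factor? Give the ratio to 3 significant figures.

Star P is more luminous, by a factor of 1.72.

Star P: d = 1/p = 1/0.0221″ = 45.25 pc
Star P: M = m − 5 log₁₀ d + 5 = 10.70 − 5·1.6556 + 5 = 7.422
Star Q: M = m − 5 log₁₀ d + 5 = 6.16 − 5·0.6304 + 5 = 8.008
ΔM = M_P − M_Q = 7.422 − (8.008) = -0.586; smaller M is more luminous → Star P.
L ratio = 10^(0.4 |ΔM|) = 10^0.234 = 1.715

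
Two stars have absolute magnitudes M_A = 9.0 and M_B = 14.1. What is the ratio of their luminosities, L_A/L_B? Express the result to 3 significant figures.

L_A/L_B ≈ 110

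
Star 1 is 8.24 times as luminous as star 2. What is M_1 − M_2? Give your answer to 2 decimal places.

M_1 − M_2 ≈ -2.29

Pogson: ΔM = −2.5 log₁₀(ratio) = −2.5 log₁₀(8.24) = −2.5 × 0.9159 = -2.290
Star 1 is brighter, so it has the smaller magnitude: the difference is negative.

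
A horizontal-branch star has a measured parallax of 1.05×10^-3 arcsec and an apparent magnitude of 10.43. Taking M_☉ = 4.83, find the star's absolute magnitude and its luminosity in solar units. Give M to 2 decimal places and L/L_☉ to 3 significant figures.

M ≈ 0.54; L/L_☉ ≈ 52.2

d = 1/p = 1/1.05×10^-3″ = 952.4 pc
M = m − 5 log₁₀ d + 5 = 10.43 − 5·2.9788 + 5 = 0.536
M − M_☉ = 0.536 − 4.83 = -4.294
L/L_☉ = 10^(−0.4 × -4.294) = 52.19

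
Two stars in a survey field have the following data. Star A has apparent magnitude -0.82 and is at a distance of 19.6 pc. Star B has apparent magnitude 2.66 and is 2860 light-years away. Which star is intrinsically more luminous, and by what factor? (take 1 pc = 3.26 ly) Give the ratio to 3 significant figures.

Star B is more luminous, by a factor of 81.2.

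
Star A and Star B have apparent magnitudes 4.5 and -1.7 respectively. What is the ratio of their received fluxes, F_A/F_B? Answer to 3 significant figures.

Δm = 4.5 − (-1.7) = 6.2
Flux ratio = 10^(−0.4 Δm) = 10^(−0.4 × 6.2) = 10^-2.480 = 3.311×10^-3

F_A/F_B ≈ 3.31×10^-3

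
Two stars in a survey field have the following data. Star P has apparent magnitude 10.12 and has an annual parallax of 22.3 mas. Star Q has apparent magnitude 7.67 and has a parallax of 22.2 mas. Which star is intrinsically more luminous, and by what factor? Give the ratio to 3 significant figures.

Star Q is more luminous, by a factor of 9.64.

Star P: p = 22.3 mas = 0.0223″ → d = 1/p = 44.84 pc
Star P: M = m − 5 log₁₀ d + 5 = 10.12 − 5·1.6517 + 5 = 6.862
Star Q: p = 22.2 mas = 0.0222″ → d = 1/p = 45.05 pc
Star Q: M = m − 5 log₁₀ d + 5 = 7.67 − 5·1.6536 + 5 = 4.402
ΔM = M_P − M_Q = 6.862 − (4.402) = 2.460; smaller M is more luminous → Star Q.
L ratio = 10^(0.4 |ΔM|) = 10^0.984 = 9.636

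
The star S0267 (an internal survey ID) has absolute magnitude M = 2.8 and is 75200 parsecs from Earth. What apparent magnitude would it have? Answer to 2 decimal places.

m ≈ 22.18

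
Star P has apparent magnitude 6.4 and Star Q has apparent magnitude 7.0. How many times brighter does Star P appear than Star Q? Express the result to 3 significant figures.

1.74

Magnitude difference = -0.6
Flux ratio = 10^(−0.4 Δm) = 10^(−0.4 × -0.6) = 10^0.240 = 1.738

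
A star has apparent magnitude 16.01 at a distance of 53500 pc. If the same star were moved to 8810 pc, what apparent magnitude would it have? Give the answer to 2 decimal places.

Flux ∝ 1/d², so Δm = 5 log₁₀(d₂/d₁) = 5 log₁₀(8810/53500) = -3.917
m₂ = m₁ + Δm = 16.01 + (-3.917) = 12.093

m ≈ 12.09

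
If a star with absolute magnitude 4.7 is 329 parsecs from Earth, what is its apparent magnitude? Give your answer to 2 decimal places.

m ≈ 12.29

m = M + 5 log₁₀ d − 5 = 4.7 + 5·2.5172 − 5 = 12.286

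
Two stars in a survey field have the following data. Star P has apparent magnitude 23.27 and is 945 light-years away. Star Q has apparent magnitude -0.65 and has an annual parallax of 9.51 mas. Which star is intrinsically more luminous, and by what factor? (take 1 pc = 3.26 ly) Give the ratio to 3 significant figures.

Star P: d = 945 ly / 3.26 = 289.9 pc
Star P: M = m − 5 log₁₀ d + 5 = 23.27 − 5·2.4622 + 5 = 15.959
Star Q: p = 9.51 mas = 9.51×10^-3″ → d = 1/p = 105.2 pc
Star Q: M = m − 5 log₁₀ d + 5 = -0.65 − 5·2.0218 + 5 = -5.759
ΔM = M_P − M_Q = 15.959 − (-5.759) = 21.718; smaller M is more luminous → Star Q.
L ratio = 10^(0.4 |ΔM|) = 10^8.687 = 4.866×10^8

Star Q is more luminous, by a factor of 4.87×10^8.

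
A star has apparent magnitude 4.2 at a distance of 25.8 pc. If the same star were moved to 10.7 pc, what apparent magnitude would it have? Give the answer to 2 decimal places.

m ≈ 2.29

Flux ∝ 1/d², so Δm = 5 log₁₀(d₂/d₁) = 5 log₁₀(10.7/25.8) = -1.911
m₂ = m₁ + Δm = 4.2 + (-1.911) = 2.289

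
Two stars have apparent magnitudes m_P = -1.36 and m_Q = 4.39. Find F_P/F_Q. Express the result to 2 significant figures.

F_P/F_Q ≈ 200

Δm = -1.36 − (4.39) = -5.75
Flux ratio = 10^(−0.4 Δm) = 10^(−0.4 × -5.75) = 10^2.300 = 199.5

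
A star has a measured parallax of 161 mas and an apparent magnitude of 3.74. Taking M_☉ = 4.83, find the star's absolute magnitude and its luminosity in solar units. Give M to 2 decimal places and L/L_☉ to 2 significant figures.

d = 1/p = 1000/161 mas = 6.211 pc
M = m − 5 log₁₀ d + 5 = 3.74 − 5·0.7932 + 5 = 4.774
M − M_☉ = 4.774 − 4.83 = -0.056
L/L_☉ = 10^(−0.4 × -0.056) = 1.053

M ≈ 4.77; L/L_☉ ≈ 1.1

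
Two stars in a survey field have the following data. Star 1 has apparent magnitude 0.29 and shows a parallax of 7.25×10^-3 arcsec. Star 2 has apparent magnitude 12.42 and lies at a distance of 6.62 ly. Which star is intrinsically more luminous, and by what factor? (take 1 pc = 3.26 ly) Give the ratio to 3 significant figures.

Star 1: d = 1/p = 1/7.25×10^-3″ = 137.9 pc
Star 1: M = m − 5 log₁₀ d + 5 = 0.29 − 5·2.1397 + 5 = -5.408
Star 2: d = 6.62 ly / 3.26 = 2.031 pc
Star 2: M = m − 5 log₁₀ d + 5 = 12.42 − 5·0.3076 + 5 = 15.882
ΔM = M_1 − M_2 = -5.408 − (15.882) = -21.290; smaller M is more luminous → Star 1.
L ratio = 10^(0.4 |ΔM|) = 10^8.516 = 3.281×10^8

Star 1 is more luminous, by a factor of 3.28×10^8.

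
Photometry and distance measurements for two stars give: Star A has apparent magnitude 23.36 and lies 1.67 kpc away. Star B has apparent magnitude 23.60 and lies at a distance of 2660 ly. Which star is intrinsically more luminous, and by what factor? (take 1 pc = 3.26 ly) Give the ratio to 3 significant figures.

Star A is more luminous, by a factor of 5.23.

Star A: d = 1.67 kpc = 1670 pc
Star A: M = m − 5 log₁₀ d + 5 = 23.36 − 5·3.2227 + 5 = 12.246
Star B: d = 2660 ly / 3.26 = 816.0 pc
Star B: M = m − 5 log₁₀ d + 5 = 23.60 − 5·2.9117 + 5 = 14.042
ΔM = M_A − M_B = 12.246 − (14.042) = -1.795; smaller M is more luminous → Star A.
L ratio = 10^(0.4 |ΔM|) = 10^0.718 = 5.225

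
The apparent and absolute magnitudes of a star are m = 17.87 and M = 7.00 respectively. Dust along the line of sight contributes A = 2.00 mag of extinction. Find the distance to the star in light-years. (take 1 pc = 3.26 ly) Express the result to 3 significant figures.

d ≈ 1940 ly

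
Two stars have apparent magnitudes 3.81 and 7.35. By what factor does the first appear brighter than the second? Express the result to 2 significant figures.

26

Δm = 3.81 − (7.35) = -3.54
Flux ratio = 10^(−0.4 Δm) = 10^(−0.4 × -3.54) = 10^1.416 = 26.06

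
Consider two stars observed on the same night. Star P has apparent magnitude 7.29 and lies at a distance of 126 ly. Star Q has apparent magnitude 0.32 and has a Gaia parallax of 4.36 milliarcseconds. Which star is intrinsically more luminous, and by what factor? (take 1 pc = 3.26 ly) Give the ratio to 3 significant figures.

Star Q is more luminous, by a factor of 21600.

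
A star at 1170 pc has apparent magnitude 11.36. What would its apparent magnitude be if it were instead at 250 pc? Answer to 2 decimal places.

m ≈ 8.01

Flux ∝ 1/d², so Δm = 5 log₁₀(d₂/d₁) = 5 log₁₀(250/1170) = -3.351
m₂ = m₁ + Δm = 11.36 + (-3.351) = 8.009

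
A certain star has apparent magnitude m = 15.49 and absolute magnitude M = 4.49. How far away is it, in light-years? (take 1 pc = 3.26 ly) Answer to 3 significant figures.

d ≈ 5170 ly

Distance modulus: m − M = 15.49 − (4.49) = 11.000
m − M = 5 log₁₀ d − 5
log₁₀ d = (m − M)/5 + 1 = 3.2000
d = 10^3.2000 = 1585 pc
= 5167 ly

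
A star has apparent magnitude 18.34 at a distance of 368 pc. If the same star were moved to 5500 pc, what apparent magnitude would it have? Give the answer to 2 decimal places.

m ≈ 24.21

Flux ∝ 1/d², so Δm = 5 log₁₀(d₂/d₁) = 5 log₁₀(5500/368) = 5.873
m₂ = m₁ + Δm = 18.34 + (5.873) = 24.213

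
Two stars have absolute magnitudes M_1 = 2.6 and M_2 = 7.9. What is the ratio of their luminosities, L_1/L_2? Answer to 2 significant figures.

L_1/L_2 ≈ 130

ΔM = M_1 − M_2 = -5.3
L_1/L_2 = 10^(−0.4 ΔM) = 10^2.120 = 131.8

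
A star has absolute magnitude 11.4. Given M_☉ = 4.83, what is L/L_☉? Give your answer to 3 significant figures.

L/L_☉ ≈ 2.36×10^-3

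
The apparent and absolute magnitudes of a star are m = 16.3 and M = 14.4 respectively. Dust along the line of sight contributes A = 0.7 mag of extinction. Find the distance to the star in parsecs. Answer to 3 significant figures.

d ≈ 17.4 pc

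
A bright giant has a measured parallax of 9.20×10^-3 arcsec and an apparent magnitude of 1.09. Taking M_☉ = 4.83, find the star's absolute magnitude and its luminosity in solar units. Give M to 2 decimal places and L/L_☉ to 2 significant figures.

d = 1/p = 1/9.20×10^-3″ = 108.7 pc
M = m − 5 log₁₀ d + 5 = 1.09 − 5·2.0362 + 5 = -4.091
M − M_☉ = -4.091 − 4.83 = -8.921
L/L_☉ = 10^(−0.4 × -8.921) = 3702

M ≈ -4.09; L/L_☉ ≈ 3700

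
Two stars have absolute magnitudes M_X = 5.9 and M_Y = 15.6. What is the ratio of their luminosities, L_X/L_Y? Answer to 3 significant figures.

L_X/L_Y ≈ 7590

ΔM = M_X − M_Y = -9.7
L_X/L_Y = 10^(−0.4 ΔM) = 10^3.880 = 7586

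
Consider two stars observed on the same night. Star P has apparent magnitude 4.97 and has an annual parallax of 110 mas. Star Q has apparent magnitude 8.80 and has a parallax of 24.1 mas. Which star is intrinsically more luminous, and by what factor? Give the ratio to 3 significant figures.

Star P: p = 110 mas = 0.110″ → d = 1/p = 9.091 pc
Star P: M = m − 5 log₁₀ d + 5 = 4.97 − 5·0.9586 + 5 = 5.177
Star Q: p = 24.1 mas = 0.0241″ → d = 1/p = 41.49 pc
Star Q: M = m − 5 log₁₀ d + 5 = 8.80 − 5·1.6180 + 5 = 5.710
ΔM = M_P − M_Q = 5.177 − (5.710) = -0.533; smaller M is more luminous → Star P.
L ratio = 10^(0.4 |ΔM|) = 10^0.213 = 1.634

Star P is more luminous, by a factor of 1.63.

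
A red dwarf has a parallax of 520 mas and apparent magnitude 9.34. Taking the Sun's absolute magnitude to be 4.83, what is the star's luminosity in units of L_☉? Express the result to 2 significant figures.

d = 1/p = 1000/520 mas = 1.923 pc
M = m − 5 log₁₀ d + 5 = 9.34 − 5·0.2840 + 5 = 12.920
M − M_☉ = 12.920 − 4.83 = 8.090
L/L_☉ = 10^(−0.4 × 8.090) = 5.808×10^-4

L/L_☉ ≈ 5.8×10^-4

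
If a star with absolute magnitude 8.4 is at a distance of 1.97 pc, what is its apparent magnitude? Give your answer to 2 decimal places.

m = M + 5 log₁₀ d − 5 = 8.4 + 5·0.2945 − 5 = 4.872

m ≈ 4.87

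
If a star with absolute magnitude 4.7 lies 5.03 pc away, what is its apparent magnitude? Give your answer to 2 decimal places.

m ≈ 3.21

m = M + 5 log₁₀ d − 5 = 4.7 + 5·0.7016 − 5 = 3.208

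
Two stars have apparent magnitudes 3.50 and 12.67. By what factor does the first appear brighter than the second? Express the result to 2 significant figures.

4700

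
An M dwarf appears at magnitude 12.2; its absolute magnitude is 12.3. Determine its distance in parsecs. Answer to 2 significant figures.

d ≈ 9.5 pc

μ = m − M = -0.100
m − M = 5 log₁₀ d − 5
log₁₀ d = (m − M)/5 + 1 = 0.9800
d = 10^0.9800 = 9.550 pc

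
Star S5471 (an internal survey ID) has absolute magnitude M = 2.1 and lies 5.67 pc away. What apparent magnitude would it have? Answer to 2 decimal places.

m = M + 5 log₁₀ d − 5 = 2.1 + 5·0.7536 − 5 = 0.868

m ≈ 0.87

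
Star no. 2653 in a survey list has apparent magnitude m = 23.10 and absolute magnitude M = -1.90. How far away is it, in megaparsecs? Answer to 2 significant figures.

μ = m − M = 25.000
m − M = 5 log₁₀ d − 5
log₁₀ d = (m − M)/5 + 1 = 6.0000
d = 10^6.0000 = 1.000×10^6 pc
= 1.000 Mpc

d ≈ 1.0 Mpc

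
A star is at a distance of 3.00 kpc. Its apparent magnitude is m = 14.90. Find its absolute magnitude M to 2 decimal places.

d = 3.00 kpc = 3000 pc
5 log₁₀(d/10 pc) = 5 log₁₀(3000) − 5 = 12.386
M = m − 5 log₁₀(d/10) = 14.90 − 12.386 = 2.514

M ≈ 2.51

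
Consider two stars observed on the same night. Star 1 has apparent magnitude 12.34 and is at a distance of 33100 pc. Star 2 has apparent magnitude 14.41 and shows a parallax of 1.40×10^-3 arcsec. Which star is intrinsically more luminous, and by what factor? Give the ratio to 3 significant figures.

Star 1 is more luminous, by a factor of 14500.

Star 1: M = m − 5 log₁₀ d + 5 = 12.34 − 5·4.5198 + 5 = -5.259
Star 2: d = 1/p = 1/1.40×10^-3″ = 714.3 pc
Star 2: M = m − 5 log₁₀ d + 5 = 14.41 − 5·2.8539 + 5 = 5.141
ΔM = M_1 − M_2 = -5.259 − (5.141) = -10.400; smaller M is more luminous → Star 1.
L ratio = 10^(0.4 |ΔM|) = 10^4.160 = 14450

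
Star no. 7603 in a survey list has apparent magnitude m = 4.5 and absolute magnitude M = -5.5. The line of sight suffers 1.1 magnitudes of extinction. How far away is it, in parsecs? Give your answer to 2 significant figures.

m − M = 5 log₁₀(d/10 pc) + A  ⇒  4.5 − (-5.5) − 1.1 = 5 log₁₀(d/10)
8.900 = 5 log₁₀(d/10)
log₁₀ d = (m − M − A)/5 + 1 = 2.7800
d = 10^2.7800 = 602.6 pc

d ≈ 600 pc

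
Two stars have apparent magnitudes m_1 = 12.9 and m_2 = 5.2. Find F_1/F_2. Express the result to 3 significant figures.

F_1/F_2 ≈ 8.32×10^-4

Δm = 12.9 − (5.2) = 7.7
Flux ratio = 10^(−0.4 Δm) = 10^(−0.4 × 7.7) = 10^-3.080 = 8.318×10^-4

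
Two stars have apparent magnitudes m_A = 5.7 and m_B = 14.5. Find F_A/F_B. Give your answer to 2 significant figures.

F_A/F_B ≈ 3300

Δm = 5.7 − (14.5) = -8.8
Flux ratio = 10^(−0.4 Δm) = 10^(−0.4 × -8.8) = 10^3.520 = 3311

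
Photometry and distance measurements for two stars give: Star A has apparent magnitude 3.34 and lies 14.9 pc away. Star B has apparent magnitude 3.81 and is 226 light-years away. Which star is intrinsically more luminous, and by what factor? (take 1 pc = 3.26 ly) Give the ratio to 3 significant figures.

Star B is more luminous, by a factor of 14.0.

Star A: M = m − 5 log₁₀ d + 5 = 3.34 − 5·1.1732 + 5 = 2.474
Star B: d = 226 ly / 3.26 = 69.33 pc
Star B: M = m − 5 log₁₀ d + 5 = 3.81 − 5·1.8409 + 5 = -0.394
ΔM = M_A − M_B = 2.474 − (-0.394) = 2.869; smaller M is more luminous → Star B.
L ratio = 10^(0.4 |ΔM|) = 10^1.147 = 14.04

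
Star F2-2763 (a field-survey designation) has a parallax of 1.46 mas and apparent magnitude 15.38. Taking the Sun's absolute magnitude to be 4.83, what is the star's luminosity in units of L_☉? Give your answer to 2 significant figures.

L/L_☉ ≈ 0.28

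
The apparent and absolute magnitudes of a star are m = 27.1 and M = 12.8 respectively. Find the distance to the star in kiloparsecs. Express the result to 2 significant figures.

d ≈ 7.2 kpc

μ = m − M = 14.300
m − M = 5 log₁₀ d − 5
log₁₀ d = (m − M)/5 + 1 = 3.8600
d = 10^3.8600 = 7244 pc
= 7.244 kpc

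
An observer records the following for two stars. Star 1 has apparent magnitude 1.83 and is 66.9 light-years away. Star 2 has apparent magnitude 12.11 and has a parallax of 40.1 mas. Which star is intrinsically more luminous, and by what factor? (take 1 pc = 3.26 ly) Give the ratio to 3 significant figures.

Star 1 is more luminous, by a factor of 8760.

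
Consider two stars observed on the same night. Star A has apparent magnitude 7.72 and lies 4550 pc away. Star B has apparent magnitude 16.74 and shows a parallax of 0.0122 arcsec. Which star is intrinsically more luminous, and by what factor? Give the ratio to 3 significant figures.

Star A: M = m − 5 log₁₀ d + 5 = 7.72 − 5·3.6580 + 5 = -5.570
Star B: d = 1/p = 1/0.0122″ = 81.97 pc
Star B: M = m − 5 log₁₀ d + 5 = 16.74 − 5·1.9136 + 5 = 12.172
ΔM = M_A − M_B = -5.570 − (12.172) = -17.742; smaller M is more luminous → Star A.
L ratio = 10^(0.4 |ΔM|) = 10^7.097 = 1.250×10^7

Star A is more luminous, by a factor of 1.25×10^7.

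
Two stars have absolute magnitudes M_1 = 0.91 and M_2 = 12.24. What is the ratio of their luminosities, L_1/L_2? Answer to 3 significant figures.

L_1/L_2 ≈ 34000

ΔM = M_1 − M_2 = -11.33
L_1/L_2 = 10^(−0.4 ΔM) = 10^4.532 = 34040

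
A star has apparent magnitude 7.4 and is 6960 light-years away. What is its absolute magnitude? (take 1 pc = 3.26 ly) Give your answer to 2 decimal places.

d = 6960 ly / 3.26 = 2135 pc
5 log₁₀(d/10 pc) = 5 log₁₀(2135) − 5 = 11.647
M = m − 5 log₁₀(d/10) = 7.4 − 11.647 = -4.247

M ≈ -4.25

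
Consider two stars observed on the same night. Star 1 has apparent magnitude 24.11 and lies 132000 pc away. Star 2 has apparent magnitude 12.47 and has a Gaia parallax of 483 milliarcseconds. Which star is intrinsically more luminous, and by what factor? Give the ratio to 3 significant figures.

Star 1 is more luminous, by a factor of 89800.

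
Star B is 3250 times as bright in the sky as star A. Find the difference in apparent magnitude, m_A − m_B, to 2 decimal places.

Pogson: Δm = −2.5 log₁₀(ratio) = −2.5 log₁₀(3250) = −2.5 × 3.5119 = -8.780
Star B is brighter so has the smaller magnitude: m_A − m_B is positive.

m_A − m_B ≈ 8.78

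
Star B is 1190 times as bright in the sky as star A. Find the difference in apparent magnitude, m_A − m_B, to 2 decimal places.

Pogson: Δm = −2.5 log₁₀(ratio) = −2.5 log₁₀(1190) = −2.5 × 3.0755 = -7.689
Star B is brighter so has the smaller magnitude: m_A − m_B is positive.

m_A − m_B ≈ 7.69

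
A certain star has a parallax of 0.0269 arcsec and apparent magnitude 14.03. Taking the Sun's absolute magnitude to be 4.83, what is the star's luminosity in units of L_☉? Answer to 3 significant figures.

L/L_☉ ≈ 2.89×10^-3

d = 1/p = 1/0.0269″ = 37.17 pc
M = m − 5 log₁₀ d + 5 = 14.03 − 5·1.5702 + 5 = 11.179
M − M_☉ = 11.179 − 4.83 = 6.349
L/L_☉ = 10^(−0.4 × 6.349) = 2.887×10^-3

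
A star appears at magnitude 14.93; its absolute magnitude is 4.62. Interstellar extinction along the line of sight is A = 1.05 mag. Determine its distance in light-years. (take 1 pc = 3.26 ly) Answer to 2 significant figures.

m − M = 5 log₁₀(d/10 pc) + A  ⇒  14.93 − (4.62) − 1.05 = 5 log₁₀(d/10)
9.260 = 5 log₁₀(d/10)
log₁₀ d = (m − M − A)/5 + 1 = 2.8520
d = 10^2.8520 = 711.2 pc
= 2319 ly

d ≈ 2300 ly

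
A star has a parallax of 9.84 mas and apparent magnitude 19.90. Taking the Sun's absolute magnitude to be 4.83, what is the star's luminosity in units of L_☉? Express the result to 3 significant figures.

d = 1/p = 1000/9.84 mas = 101.6 pc
M = m − 5 log₁₀ d + 5 = 19.90 − 5·2.0070 + 5 = 14.865
M − M_☉ = 14.865 − 4.83 = 10.035
L/L_☉ = 10^(−0.4 × 10.035) = 9.683×10^-5

L/L_☉ ≈ 9.68×10^-5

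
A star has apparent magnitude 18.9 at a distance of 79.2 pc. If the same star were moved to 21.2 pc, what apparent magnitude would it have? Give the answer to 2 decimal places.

Flux ∝ 1/d², so Δm = 5 log₁₀(d₂/d₁) = 5 log₁₀(21.2/79.2) = -2.862
m₂ = m₁ + Δm = 18.9 + (-2.862) = 16.038

m ≈ 16.04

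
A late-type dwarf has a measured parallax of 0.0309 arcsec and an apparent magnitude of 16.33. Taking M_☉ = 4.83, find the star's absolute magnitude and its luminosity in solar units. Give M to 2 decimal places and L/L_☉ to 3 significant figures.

M ≈ 13.78; L/L_☉ ≈ 2.63×10^-4

d = 1/p = 1/0.0309″ = 32.36 pc
M = m − 5 log₁₀ d + 5 = 16.33 − 5·1.5100 + 5 = 13.780
M − M_☉ = 13.780 − 4.83 = 8.950
L/L_☉ = 10^(−0.4 × 8.950) = 2.631×10^-4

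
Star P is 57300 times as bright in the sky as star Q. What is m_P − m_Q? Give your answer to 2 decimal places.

Pogson: Δm = −2.5 log₁₀(ratio) = −2.5 log₁₀(57300) = −2.5 × 4.7582 = -11.895
Star P is brighter, so it has the smaller magnitude: the difference is negative.

m_P − m_Q ≈ -11.90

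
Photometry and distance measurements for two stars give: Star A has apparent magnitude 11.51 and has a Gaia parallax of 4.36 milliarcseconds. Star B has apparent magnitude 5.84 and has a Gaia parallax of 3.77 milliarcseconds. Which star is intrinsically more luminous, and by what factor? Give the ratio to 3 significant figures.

Star B is more luminous, by a factor of 248.

Star A: p = 4.36 mas = 4.36×10^-3″ → d = 1/p = 229.4 pc
Star A: M = m − 5 log₁₀ d + 5 = 11.51 − 5·2.3605 + 5 = 4.707
Star B: p = 3.77 mas = 3.77×10^-3″ → d = 1/p = 265.3 pc
Star B: M = m − 5 log₁₀ d + 5 = 5.84 − 5·2.4237 + 5 = -1.278
ΔM = M_A − M_B = 4.707 − (-1.278) = 5.986; smaller M is more luminous → Star B.
L ratio = 10^(0.4 |ΔM|) = 10^2.394 = 247.9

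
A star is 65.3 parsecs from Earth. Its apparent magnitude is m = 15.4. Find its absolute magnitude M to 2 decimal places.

M ≈ 11.33

5 log₁₀(d/10 pc) = 5 log₁₀(65.30) − 5 = 4.075
M = m − 5 log₁₀(d/10) = 15.4 − 4.075 = 11.325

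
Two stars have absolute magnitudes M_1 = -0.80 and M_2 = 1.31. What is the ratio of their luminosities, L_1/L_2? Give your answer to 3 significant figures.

L_1/L_2 ≈ 6.98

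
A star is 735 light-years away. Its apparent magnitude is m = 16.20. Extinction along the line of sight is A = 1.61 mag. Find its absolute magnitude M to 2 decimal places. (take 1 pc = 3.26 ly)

d = 735 ly / 3.26 = 225.5 pc
5 log₁₀(d/10 pc) = 5 log₁₀(225.5) − 5 = 6.765
M = m − 5 log₁₀(d/10) − A = 16.20 − 6.765 − 1.61 = 7.825

M ≈ 7.82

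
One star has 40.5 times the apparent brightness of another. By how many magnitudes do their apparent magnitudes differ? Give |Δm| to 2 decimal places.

Pogson: Δm = −2.5 log₁₀(ratio) = −2.5 log₁₀(40.5) = −2.5 × 1.6075 = -4.019

|Δm| ≈ 4.02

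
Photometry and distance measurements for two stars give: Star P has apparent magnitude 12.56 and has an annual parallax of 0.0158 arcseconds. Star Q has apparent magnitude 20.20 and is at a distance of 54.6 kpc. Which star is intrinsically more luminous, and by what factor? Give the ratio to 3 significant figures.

Star Q is more luminous, by a factor of 654.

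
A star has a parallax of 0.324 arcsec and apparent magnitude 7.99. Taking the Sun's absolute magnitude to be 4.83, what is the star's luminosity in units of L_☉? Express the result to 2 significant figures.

L/L_☉ ≈ 5.2×10^-3

d = 1/p = 1/0.324″ = 3.086 pc
M = m − 5 log₁₀ d + 5 = 7.99 − 5·0.4895 + 5 = 10.543
M − M_☉ = 10.543 − 4.83 = 5.713
L/L_☉ = 10^(−0.4 × 5.713) = 5.187×10^-3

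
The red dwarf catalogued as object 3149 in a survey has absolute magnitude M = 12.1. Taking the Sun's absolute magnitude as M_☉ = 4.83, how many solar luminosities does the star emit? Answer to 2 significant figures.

M − M_☉ = 12.1 − 4.83 = 7.270
L/L_☉ = 10^(−0.4 (M − M_☉)) = 10^-2.908 = 1.236×10^-3

L/L_☉ ≈ 1.2×10^-3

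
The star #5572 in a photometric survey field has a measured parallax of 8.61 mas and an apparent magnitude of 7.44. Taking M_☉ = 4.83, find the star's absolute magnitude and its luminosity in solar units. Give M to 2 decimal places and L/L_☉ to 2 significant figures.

d = 1/p = 1000/8.61 mas = 116.1 pc
M = m − 5 log₁₀ d + 5 = 7.44 − 5·2.0650 + 5 = 2.115
M − M_☉ = 2.115 − 4.83 = -2.715
L/L_☉ = 10^(−0.4 × -2.715) = 12.19

M ≈ 2.12; L/L_☉ ≈ 12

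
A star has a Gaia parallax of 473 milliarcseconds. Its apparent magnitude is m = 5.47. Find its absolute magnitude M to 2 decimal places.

p = 473 mas = 0.473″ → d = 1/p = 2.114 pc
5 log₁₀(d/10 pc) = 5 log₁₀(2.114) − 5 = -3.374
M = m − 5 log₁₀(d/10) = 5.47 + 3.374 = 8.844

M ≈ 8.84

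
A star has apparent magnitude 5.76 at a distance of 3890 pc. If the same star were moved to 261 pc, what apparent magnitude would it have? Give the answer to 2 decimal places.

Flux ∝ 1/d², so Δm = 5 log₁₀(d₂/d₁) = 5 log₁₀(261/3890) = -5.867
m₂ = m₁ + Δm = 5.76 + (-5.867) = -0.107

m ≈ -0.11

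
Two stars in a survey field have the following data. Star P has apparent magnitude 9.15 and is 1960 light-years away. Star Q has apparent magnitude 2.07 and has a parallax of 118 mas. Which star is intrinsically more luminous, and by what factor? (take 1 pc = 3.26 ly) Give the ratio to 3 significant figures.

Star P: d = 1960 ly / 3.26 = 601.2 pc
Star P: M = m − 5 log₁₀ d + 5 = 9.15 − 5·2.7790 + 5 = 0.255
Star Q: p = 118 mas = 0.118″ → d = 1/p = 8.475 pc
Star Q: M = m − 5 log₁₀ d + 5 = 2.07 − 5·0.9281 + 5 = 2.429
ΔM = M_P − M_Q = 0.255 − (2.429) = -2.175; smaller M is more luminous → Star P.
L ratio = 10^(0.4 |ΔM|) = 10^0.870 = 7.410

Star P is more luminous, by a factor of 7.41.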